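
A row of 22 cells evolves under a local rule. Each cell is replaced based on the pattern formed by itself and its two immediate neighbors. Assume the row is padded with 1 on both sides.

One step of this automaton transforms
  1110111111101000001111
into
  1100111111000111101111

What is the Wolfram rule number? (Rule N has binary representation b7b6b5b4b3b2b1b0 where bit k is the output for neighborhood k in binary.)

position 0: 111 → 1  (bit 7 = 1)
position 2: 110 → 0  (bit 6 = 0)
position 3: 101 → 0  (bit 5 = 0)
position 13: 100 → 1  (bit 4 = 1)
position 4: 011 → 1  (bit 3 = 1)
position 12: 010 → 0  (bit 2 = 0)
position 17: 001 → 0  (bit 1 = 0)
position 14: 000 → 1  (bit 0 = 1)
bits b7..b0 = 10011001 = 153

153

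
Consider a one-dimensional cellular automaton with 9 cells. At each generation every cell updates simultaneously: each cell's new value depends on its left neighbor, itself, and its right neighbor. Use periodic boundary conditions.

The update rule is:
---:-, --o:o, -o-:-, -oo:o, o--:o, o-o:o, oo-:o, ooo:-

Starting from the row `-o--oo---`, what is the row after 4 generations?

o-ooooo--
-oo---ooo
oooo-oo-o
---oooooo

---oooooo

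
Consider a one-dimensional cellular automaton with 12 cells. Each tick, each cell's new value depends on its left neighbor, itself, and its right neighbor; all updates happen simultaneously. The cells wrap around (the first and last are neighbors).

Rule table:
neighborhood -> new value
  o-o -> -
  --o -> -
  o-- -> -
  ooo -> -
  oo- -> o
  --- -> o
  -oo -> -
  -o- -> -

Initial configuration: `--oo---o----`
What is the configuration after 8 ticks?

--ooooooooo-

o--o-o---ooo
o------o----
--oooo---oo-
o----o-o--o-
--oo--------
o--o-ooooooo
o-----------
--ooooooooo-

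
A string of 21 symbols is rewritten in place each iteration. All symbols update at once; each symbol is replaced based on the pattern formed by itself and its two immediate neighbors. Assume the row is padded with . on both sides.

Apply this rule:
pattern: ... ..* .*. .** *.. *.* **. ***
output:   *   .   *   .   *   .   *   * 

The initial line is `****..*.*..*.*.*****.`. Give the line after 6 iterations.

.****.*.**.*.*..*****
..***.*..*.*.**..****
*..**.**.*.*..**..***
**..*..*.*.**..**..**
.**.**.*.*..**..**..*
..*..*.*.**..**..**.*

..*..*.*.**..**..**.*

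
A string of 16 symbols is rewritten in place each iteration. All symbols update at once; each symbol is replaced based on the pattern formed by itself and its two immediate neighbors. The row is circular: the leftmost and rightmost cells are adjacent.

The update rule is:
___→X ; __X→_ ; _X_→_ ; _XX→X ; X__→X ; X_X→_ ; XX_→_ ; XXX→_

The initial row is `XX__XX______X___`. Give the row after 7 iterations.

XXX_X__XXX_X____

X_X_X_XXXXX__XX_
______X____X_X__
XXXXX__XXX____XX
_____X_X__XXX_X_
XXXX____X_X____X
____XXX____XXX_X
XXX_X__XXX_X____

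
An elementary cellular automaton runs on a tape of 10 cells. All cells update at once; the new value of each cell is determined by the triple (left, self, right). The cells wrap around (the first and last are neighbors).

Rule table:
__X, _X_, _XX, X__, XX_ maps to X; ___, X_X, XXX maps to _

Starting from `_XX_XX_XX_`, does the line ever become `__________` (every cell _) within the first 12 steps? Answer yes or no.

no

step 1: XXX_XX_XXX
step 2: __X_XX_X__
step 3: _XX_XX_XX_  (repeats step 0; period 3)
step 12: _XX_XX_XX_
step 12 is _XX_XX_XX_, still not uniform _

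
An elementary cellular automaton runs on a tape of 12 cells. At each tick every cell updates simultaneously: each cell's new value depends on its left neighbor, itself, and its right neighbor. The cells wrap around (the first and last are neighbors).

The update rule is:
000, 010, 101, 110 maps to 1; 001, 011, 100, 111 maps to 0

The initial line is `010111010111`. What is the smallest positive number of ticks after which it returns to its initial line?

18

111001111001
001000001000
101011101011
111100111100
000100000100
110101110101
011110011110
000010000010
111010111010
001111001111
000001000001
011101011101
100111100111
100000100000
101110101110
110011110011
010000010000
010111010111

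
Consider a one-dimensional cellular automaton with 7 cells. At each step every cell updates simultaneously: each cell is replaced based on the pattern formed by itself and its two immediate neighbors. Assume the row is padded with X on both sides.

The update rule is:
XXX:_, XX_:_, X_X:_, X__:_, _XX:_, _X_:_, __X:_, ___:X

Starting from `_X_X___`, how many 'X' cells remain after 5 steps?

_____X_
_XXX___
_____X_  (repeats step 1; period 2)
step 5: _____X_
count of X: 1

1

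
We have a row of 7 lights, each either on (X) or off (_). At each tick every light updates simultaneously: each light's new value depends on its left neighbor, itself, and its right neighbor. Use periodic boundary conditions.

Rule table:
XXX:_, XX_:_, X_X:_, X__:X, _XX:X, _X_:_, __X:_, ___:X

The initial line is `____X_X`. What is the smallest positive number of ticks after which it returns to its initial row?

XXX____
X__XXX_
_X_X___
____XXX
XXX_X__
X____X_
_XXX___
_X__XXX
__X_X__
X____XX
_XXX_X_
_X____X
__XXX__
X_X__XX
___X_X_
XX____X
__XXX_X
X_X____
___XXX_
XX_X__X
____X_X

21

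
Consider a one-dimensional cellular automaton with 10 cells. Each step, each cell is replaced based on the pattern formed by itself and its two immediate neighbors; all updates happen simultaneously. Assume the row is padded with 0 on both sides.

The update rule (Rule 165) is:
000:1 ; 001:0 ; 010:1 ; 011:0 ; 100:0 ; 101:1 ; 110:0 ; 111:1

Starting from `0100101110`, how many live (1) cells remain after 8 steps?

0100110100
0100001101
0101100011
0110001000
0000101011
1110111100
0101011001
0111100001
count of 1: 5

5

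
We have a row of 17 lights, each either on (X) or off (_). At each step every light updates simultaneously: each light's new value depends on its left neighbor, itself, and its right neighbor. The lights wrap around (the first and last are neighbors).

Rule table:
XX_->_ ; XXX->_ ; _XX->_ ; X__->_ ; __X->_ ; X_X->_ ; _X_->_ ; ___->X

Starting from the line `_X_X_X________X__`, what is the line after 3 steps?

_______XXXXXX___X
_XXXXX________X__
_______XXXXXX___X

_______XXXXXX___X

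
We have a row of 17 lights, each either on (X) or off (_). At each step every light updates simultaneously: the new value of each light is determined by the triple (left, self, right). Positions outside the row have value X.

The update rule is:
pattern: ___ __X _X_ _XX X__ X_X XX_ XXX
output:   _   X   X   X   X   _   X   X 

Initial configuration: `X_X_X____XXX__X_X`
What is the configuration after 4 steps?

X_X_XXXXXXXXXXX_X

step 1: X_X_XX__XXXXXXX_X
step 2: X_X_XXXXXXXXXXX_X
step 3: X_X_XXXXXXXXXXX_X  (fixed point — unchanged through step 4)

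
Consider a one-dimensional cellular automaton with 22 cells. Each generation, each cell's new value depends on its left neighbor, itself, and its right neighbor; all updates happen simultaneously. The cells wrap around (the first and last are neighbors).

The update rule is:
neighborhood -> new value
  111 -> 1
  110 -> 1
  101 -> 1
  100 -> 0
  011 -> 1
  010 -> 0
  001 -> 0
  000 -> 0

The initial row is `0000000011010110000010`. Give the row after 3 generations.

0000000011111110000000

0000000011101110000000
0000000011111110000000
0000000011111110000000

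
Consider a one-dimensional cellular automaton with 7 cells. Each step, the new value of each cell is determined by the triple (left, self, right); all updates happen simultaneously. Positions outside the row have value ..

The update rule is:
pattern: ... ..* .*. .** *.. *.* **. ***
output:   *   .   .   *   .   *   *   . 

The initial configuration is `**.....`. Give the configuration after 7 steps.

**.****
****..*
*..*...
.....**
****.**
*..****
...*..*

...*..*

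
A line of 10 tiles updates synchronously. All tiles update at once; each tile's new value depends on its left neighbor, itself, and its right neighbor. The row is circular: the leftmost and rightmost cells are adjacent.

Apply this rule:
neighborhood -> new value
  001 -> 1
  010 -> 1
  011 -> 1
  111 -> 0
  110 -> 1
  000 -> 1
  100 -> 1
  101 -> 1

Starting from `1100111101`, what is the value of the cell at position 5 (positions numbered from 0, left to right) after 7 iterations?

0111100111
1100111101  (repeats iteration 0; period 2)
iteration 7: 0111100111
position 5 holds 0

0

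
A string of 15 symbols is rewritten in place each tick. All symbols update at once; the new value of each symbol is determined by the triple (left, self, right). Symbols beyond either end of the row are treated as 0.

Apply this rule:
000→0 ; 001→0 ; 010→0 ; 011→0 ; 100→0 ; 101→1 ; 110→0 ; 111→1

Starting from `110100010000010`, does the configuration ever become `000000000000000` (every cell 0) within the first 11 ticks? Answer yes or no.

yes

001000000000000
000000000000000
all cells are 0 at tick 2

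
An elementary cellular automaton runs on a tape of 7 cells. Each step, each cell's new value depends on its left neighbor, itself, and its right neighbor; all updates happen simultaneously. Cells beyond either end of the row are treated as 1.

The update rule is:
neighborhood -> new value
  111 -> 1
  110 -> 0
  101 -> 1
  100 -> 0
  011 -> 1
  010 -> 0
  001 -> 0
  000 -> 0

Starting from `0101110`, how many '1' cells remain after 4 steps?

6

1011101
0111011
1110111
1101111
count of 1: 6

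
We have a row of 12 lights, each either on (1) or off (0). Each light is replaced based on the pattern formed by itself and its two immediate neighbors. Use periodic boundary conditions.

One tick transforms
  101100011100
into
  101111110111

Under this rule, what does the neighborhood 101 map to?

At position 1 the neighborhood is 101; the next row has 0 there.

0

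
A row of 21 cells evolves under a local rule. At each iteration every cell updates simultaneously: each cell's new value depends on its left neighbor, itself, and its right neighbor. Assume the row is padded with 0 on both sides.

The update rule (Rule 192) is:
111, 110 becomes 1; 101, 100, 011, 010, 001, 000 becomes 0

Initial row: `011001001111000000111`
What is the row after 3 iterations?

000000000001000000000

001000000111000000011
000000000011000000001
000000000001000000000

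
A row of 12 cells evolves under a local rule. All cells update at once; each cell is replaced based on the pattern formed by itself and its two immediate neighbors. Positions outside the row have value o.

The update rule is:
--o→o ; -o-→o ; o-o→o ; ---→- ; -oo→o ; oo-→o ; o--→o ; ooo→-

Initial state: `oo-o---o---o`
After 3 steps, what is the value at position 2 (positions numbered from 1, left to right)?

o

-oooo-ooo-oo
oo--ooo-ooo-
-oooo-ooo-oo
position 2 holds o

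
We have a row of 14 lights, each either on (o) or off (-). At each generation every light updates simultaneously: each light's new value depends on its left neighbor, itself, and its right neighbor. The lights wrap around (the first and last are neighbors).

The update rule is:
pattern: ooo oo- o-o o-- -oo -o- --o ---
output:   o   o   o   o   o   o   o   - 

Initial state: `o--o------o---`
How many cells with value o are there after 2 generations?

ooooo----ooo-o
oooooo--oooooo
count of o: 12

12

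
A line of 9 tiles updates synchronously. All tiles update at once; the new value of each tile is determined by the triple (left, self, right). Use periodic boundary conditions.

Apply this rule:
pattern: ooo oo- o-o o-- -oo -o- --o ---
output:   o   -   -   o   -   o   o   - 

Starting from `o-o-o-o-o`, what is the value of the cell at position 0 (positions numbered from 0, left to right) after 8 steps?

--o-o-o--
-oo-o-oo-
o---o---o
-o-ooo-o-
oo--o--oo
o-ooooo-o
---ooo---
--o-o-o--
position 0 holds -

-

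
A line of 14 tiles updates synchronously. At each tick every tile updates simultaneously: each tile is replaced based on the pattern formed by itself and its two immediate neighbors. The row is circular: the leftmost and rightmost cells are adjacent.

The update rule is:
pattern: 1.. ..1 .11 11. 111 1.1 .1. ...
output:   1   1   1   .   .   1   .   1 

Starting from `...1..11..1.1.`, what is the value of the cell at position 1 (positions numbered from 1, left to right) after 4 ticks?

1

111.111.11.1.1
...11..11.1.11
1111.111.1.11.
1...11..1.11.1
position 1 holds 1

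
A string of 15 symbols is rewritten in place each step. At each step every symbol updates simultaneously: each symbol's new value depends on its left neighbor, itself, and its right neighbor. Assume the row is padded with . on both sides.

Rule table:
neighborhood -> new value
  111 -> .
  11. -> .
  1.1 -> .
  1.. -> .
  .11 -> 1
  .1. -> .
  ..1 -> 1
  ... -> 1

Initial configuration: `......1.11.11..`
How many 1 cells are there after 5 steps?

step 1: 111111..1..1..1
step 2: 1......1..1..1.
step 3: ..11111..1..1..
step 4: 111.....1..1..1
step 5: 1...1111..1..1.
count of 1: 7

7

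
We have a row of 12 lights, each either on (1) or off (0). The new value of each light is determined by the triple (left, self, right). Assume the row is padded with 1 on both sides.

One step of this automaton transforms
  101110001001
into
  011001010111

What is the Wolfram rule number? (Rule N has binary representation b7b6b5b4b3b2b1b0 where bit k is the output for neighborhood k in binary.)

position 3: 111 → 0  (bit 7 = 0)
position 0: 110 → 0  (bit 6 = 0)
position 1: 101 → 1  (bit 5 = 1)
position 5: 100 → 1  (bit 4 = 1)
position 2: 011 → 1  (bit 3 = 1)
position 8: 010 → 0  (bit 2 = 0)
position 7: 001 → 1  (bit 1 = 1)
position 6: 000 → 0  (bit 0 = 0)
bits b7..b0 = 00111010 = 58

58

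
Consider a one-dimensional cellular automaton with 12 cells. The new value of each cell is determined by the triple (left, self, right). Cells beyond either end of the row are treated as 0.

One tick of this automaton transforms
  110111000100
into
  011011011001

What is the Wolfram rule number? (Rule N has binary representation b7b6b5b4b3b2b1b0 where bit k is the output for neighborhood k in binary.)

227

position 4: 111 → 1  (bit 7 = 1)
position 1: 110 → 1  (bit 6 = 1)
position 2: 101 → 1  (bit 5 = 1)
position 6: 100 → 0  (bit 4 = 0)
position 0: 011 → 0  (bit 3 = 0)
position 9: 010 → 0  (bit 2 = 0)
position 8: 001 → 1  (bit 1 = 1)
position 7: 000 → 1  (bit 0 = 1)
bits b7..b0 = 11100011 = 227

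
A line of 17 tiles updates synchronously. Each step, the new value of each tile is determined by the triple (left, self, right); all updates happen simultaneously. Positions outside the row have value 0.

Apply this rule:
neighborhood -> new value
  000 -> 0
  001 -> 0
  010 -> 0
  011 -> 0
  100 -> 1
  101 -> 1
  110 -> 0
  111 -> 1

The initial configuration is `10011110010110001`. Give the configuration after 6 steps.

00000010001010010

01001101001001000
00100010100100100
00010001010010010
00001000101001001
00000100010100100
00000010001010010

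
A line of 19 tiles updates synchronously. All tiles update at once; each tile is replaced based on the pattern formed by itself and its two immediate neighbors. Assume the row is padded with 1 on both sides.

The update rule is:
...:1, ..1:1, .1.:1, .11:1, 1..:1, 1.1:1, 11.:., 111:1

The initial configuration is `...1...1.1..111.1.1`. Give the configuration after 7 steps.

11111111111111.1111
1111111111111.11111
111111111111.111111
11111111111.1111111
1111111111.11111111
111111111.111111111
11111111.1111111111

11111111.1111111111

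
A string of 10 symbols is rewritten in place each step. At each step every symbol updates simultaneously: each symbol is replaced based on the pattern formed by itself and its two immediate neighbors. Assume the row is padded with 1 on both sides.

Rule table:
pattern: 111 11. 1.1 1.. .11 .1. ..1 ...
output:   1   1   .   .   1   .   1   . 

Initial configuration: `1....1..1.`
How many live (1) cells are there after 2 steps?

4

1...1..1..
1..1..1..1
count of 1: 4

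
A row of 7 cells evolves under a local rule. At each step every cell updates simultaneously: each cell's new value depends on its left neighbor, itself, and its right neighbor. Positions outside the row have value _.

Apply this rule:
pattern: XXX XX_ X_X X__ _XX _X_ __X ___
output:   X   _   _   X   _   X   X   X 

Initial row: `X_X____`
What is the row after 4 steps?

X_XXXXX
X__XXX_
XXX_X_X
_X__X_X

_X__X_X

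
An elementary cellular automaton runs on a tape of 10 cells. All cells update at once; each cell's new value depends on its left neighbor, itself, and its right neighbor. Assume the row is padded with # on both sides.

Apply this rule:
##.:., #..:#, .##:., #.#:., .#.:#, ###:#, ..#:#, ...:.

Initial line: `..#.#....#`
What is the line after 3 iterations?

iteration 1: ###.##..#.
iteration 2: ##....###.
iteration 3: #.#..#.#..

#.#..#.#..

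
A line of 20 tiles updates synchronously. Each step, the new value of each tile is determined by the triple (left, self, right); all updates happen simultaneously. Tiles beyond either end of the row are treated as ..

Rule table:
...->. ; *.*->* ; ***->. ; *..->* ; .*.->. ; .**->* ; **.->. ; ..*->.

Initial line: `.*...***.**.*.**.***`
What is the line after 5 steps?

step 1: ..*..*..**.*.**.**..
step 2: ...*..*.*.*.**.**.*.
step 3: ....*..*.*.**.**.*.*
step 4: .....*..*.**.**.*.*.
step 5: ......*..**.**.*.*.*

......*..**.**.*.*.*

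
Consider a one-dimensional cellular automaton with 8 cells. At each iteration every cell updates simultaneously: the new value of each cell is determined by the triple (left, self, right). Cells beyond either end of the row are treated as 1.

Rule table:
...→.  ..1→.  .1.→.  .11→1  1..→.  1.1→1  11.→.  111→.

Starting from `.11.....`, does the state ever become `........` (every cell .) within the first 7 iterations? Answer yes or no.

11......
........
all cells are . at iteration 2

yes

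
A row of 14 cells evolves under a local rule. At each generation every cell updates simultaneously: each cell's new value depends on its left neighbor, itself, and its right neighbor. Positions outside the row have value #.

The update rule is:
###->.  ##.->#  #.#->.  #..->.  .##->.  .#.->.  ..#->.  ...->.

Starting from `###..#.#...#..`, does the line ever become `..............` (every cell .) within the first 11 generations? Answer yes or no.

yes

..#...........
..............
all cells are . at generation 2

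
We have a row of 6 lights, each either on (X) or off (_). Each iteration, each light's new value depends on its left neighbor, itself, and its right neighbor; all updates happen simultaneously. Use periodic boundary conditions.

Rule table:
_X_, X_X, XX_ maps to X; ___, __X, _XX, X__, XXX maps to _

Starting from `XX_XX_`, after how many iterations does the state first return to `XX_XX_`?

_XX_XX
X_XX_X
XX_XX_

3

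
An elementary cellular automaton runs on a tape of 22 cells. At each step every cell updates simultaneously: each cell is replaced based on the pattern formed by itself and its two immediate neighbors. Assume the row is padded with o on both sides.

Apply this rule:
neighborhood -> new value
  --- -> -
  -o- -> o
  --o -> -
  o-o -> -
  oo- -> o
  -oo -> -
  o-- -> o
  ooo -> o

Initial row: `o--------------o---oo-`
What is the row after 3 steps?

oooo-------------oo-o-

oo-------------oo---o-
ooo-------------oo--o-
oooo-------------oo-o-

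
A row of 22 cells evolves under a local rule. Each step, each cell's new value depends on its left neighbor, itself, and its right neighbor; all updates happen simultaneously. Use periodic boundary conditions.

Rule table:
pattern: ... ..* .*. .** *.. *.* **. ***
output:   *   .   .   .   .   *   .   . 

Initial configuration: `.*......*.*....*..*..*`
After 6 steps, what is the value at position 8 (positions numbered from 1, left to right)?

.

*..****..*..**........
...............******.
**************........
...............******.  (repeats step 2; period 2)
step 6: ...............******.
position 8 holds .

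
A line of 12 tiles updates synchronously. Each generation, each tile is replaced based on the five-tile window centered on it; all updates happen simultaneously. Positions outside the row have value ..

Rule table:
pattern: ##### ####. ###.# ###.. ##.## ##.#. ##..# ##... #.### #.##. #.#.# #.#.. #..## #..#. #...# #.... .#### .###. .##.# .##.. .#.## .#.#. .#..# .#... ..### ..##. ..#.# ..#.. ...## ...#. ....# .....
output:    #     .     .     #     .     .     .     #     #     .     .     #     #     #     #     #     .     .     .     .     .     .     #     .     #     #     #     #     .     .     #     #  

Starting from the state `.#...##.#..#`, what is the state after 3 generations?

.#.#.#..#.##

.#.#.#..####
.#...####..#
.#.#.#..#.##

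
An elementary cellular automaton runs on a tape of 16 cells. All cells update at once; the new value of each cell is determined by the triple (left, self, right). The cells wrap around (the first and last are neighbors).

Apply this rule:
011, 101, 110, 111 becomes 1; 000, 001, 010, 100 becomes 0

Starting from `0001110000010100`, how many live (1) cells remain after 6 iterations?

0001110000001000
0001110000000000
0001110000000000  (fixed point — unchanged through iteration 6)
count of 1: 3

3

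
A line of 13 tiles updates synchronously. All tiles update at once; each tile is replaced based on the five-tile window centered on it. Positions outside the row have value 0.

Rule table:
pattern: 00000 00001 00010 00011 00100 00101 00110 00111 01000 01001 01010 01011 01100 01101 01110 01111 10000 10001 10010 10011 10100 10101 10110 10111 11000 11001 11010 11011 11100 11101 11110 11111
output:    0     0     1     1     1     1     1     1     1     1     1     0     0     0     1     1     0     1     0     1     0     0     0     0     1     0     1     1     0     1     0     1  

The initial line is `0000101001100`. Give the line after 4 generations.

1110110010101

generation 1: 0001110111010
generation 2: 0011111011101
generation 3: 0111101101110
generation 4: 1110110010101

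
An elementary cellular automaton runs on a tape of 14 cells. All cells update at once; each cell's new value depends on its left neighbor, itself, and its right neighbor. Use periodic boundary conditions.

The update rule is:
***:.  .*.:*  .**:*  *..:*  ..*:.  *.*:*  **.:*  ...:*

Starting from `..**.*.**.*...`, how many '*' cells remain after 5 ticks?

*.************
***...........
*.***********.
***.........**
..*********.*.
count of *: 10

10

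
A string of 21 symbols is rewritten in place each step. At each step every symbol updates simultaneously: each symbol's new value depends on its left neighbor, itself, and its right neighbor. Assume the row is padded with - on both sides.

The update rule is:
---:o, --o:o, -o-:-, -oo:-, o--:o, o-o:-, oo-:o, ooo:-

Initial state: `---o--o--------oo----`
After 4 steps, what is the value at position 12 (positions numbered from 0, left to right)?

ooo-oo-oooooooo-ooooo
--o--o--------o-----o
oo-oo-oooooooo-ooooo-
-o--o--------o-----oo
position 12 holds -

-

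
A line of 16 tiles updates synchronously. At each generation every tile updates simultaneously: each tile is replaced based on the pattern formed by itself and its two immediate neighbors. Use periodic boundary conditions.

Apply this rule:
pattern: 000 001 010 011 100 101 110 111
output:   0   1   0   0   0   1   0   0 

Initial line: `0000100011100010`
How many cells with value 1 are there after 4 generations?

3

0001000100000100
0010001000001000
0100010000010000
1000100000100000
count of 1: 3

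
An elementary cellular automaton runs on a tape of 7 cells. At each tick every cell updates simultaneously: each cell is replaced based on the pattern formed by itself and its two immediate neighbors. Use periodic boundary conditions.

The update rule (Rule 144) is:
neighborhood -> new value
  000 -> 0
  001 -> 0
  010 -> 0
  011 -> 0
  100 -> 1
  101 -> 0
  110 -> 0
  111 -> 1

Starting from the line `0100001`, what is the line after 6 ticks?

1000000

0010000
0001000
0000100
0000010
0000001
1000000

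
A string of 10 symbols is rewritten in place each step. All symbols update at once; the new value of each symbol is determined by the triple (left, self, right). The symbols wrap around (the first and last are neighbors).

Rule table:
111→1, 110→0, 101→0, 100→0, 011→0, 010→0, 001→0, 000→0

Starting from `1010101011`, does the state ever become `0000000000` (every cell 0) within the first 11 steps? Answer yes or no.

yes

0000000001
0000000000
all cells are 0 at step 2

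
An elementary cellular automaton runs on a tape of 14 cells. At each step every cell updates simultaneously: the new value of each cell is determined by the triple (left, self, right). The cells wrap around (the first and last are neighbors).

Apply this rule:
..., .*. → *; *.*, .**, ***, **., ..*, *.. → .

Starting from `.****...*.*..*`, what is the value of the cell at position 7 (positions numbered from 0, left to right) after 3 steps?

......*.*.*..*
.****.*.*.*..*
......*.*.*..*
position 7 holds .

.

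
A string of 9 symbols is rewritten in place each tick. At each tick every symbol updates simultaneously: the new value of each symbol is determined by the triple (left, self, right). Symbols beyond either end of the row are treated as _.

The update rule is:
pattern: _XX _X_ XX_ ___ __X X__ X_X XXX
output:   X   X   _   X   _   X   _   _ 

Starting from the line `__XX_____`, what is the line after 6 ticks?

X_X_XXXXX
X_X_X____
X_X_XXXXX  (repeats tick 1; period 2)
tick 6: X_X_X____

X_X_X____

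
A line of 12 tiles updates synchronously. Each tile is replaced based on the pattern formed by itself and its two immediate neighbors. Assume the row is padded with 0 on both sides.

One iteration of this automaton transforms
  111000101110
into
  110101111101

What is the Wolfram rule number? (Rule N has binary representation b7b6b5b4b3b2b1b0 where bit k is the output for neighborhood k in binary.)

position 1: 111 → 1  (bit 7 = 1)
position 2: 110 → 0  (bit 6 = 0)
position 7: 101 → 1  (bit 5 = 1)
position 3: 100 → 1  (bit 4 = 1)
position 0: 011 → 1  (bit 3 = 1)
position 6: 010 → 1  (bit 2 = 1)
position 5: 001 → 1  (bit 1 = 1)
position 4: 000 → 0  (bit 0 = 0)
bits b7..b0 = 10111110 = 190

190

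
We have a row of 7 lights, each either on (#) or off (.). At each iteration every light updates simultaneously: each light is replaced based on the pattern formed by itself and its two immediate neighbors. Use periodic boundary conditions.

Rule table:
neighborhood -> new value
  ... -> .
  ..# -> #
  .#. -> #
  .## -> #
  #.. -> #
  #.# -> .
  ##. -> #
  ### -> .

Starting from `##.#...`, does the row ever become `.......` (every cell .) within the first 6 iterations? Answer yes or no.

##.##.#
.#.##.#
.#.##.#  (fixed point — unchanged through iteration 6)
iteration 6 is .#.##.#, still not uniform .

no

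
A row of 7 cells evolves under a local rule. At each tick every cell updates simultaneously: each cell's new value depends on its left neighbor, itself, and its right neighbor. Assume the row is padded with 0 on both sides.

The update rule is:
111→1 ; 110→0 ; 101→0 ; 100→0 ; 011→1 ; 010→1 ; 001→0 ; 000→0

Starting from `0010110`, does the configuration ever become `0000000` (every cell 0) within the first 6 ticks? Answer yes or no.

tick 1: 0010100
tick 2: 0010100  (fixed point — unchanged through tick 6)
tick 6 is 0010100, still not uniform 0

no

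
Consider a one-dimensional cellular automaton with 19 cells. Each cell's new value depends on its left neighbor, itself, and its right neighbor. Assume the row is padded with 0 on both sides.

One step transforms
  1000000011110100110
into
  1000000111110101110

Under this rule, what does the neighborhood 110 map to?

1

At position 11 the neighborhood is 110; the next row has 1 there.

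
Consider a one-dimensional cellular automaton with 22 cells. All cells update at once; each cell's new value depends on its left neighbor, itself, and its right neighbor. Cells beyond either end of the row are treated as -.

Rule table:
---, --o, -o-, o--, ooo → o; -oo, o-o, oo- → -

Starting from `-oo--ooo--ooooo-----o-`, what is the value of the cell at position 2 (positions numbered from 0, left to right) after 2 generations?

generation 1: o--oo-o-oo-ooo-ooooooo
generation 2: ooo---o-----o---ooooo-
position 2 holds o

o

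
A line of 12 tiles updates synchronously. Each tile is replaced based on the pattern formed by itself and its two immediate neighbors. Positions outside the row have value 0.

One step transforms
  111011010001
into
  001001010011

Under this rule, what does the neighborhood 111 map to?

0

At position 1 the neighborhood is 111; the next row has 0 there.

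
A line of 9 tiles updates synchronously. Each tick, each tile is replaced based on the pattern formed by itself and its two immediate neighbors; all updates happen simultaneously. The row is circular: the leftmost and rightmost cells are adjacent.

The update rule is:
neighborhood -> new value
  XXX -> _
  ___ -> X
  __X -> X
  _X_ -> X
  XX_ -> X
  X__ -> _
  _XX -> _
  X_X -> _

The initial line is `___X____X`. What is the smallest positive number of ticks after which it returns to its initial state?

tick 1: _XXX_XXXX
tick 2: ___X____X

2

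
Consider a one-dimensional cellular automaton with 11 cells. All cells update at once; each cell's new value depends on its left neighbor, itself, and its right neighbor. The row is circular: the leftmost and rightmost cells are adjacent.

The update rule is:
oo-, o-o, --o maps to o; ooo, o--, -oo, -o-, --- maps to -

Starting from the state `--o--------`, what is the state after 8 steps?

-o---------
o----------
----------o
---------o-
--------o--
-------o---
------o----
-----o-----

-----o-----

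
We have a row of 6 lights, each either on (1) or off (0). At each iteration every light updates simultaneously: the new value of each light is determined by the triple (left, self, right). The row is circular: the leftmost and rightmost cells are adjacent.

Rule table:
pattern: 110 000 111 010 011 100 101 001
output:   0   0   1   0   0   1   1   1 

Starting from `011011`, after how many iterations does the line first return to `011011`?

2

100100
011011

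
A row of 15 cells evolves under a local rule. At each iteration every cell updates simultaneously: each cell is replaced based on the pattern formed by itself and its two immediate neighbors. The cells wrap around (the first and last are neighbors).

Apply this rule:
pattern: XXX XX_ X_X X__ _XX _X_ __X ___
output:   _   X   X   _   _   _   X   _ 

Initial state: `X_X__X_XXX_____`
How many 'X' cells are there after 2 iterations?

_X__X_X__X____X
X__X_X__X____X_
count of X: 5

5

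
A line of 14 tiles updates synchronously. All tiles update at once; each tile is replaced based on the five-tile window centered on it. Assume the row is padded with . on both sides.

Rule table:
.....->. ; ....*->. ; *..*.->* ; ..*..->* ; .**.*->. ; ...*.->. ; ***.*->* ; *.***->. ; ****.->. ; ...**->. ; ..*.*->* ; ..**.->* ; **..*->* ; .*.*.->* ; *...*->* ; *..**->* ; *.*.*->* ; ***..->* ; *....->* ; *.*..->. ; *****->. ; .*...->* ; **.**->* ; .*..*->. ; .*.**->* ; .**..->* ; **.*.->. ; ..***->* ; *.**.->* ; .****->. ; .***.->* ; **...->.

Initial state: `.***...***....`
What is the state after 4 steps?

.*...**......*

.***.*.***.*..
.***.**.**..**
.*****.*******
.*...**......*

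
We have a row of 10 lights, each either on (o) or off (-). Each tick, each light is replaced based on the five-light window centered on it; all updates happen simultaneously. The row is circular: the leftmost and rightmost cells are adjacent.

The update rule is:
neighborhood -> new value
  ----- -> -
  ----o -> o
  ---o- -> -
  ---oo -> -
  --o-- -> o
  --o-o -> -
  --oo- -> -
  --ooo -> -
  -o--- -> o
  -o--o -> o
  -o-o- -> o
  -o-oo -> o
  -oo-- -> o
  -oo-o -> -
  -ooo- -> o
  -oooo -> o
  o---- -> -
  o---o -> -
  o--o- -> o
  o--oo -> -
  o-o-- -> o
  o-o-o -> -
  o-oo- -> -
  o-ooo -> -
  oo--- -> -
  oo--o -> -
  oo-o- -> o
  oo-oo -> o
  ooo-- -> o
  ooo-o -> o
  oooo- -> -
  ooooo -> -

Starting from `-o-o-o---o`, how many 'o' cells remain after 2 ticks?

4

o-o-ooo---
-o-o-oo---
count of o: 4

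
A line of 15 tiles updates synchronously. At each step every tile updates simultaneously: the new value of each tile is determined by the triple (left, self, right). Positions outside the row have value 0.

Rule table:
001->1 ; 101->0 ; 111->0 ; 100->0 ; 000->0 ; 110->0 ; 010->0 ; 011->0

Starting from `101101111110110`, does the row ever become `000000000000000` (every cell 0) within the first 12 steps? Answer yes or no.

yes

000000000000000
all cells are 0 at step 1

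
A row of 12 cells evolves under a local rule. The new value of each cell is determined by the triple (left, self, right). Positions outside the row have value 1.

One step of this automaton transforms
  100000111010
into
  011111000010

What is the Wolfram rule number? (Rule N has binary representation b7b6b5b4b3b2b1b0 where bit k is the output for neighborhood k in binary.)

23

position 7: 111 → 0  (bit 7 = 0)
position 0: 110 → 0  (bit 6 = 0)
position 9: 101 → 0  (bit 5 = 0)
position 1: 100 → 1  (bit 4 = 1)
position 6: 011 → 0  (bit 3 = 0)
position 10: 010 → 1  (bit 2 = 1)
position 5: 001 → 1  (bit 1 = 1)
position 2: 000 → 1  (bit 0 = 1)
bits b7..b0 = 00010111 = 23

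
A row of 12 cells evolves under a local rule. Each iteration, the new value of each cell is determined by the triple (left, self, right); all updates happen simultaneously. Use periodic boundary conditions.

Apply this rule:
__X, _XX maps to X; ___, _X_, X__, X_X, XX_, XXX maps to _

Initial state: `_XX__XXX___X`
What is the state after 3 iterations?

_X__XX____X_
X__XX____X__
__XX____X__X

__XX____X__X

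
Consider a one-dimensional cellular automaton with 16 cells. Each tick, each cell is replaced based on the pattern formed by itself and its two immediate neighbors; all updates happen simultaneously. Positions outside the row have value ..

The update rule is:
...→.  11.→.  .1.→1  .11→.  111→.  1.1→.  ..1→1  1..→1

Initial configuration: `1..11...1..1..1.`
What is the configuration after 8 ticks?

.111.111.111....

111..1.111111111
...111..........
..1...1.........
.111.111........
1.......1.......
11.....111......
..1...1...1.....
.111.111.111....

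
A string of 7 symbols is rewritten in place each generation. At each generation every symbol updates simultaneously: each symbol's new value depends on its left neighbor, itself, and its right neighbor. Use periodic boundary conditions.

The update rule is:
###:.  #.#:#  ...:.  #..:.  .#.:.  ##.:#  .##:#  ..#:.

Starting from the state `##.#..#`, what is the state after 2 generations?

###....

.##...#
###....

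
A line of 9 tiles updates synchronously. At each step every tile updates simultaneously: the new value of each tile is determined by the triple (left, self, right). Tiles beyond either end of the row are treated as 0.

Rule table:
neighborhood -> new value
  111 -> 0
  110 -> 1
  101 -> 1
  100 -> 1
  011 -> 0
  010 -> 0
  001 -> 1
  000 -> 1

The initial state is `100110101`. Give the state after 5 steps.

010101101

011011010
101101101
010110110
101011011
010101101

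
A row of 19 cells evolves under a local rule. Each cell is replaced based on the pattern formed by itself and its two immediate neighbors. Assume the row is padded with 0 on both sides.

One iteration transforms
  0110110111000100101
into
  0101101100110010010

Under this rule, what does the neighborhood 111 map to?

0

At position 8 the neighborhood is 111; the next row has 0 there.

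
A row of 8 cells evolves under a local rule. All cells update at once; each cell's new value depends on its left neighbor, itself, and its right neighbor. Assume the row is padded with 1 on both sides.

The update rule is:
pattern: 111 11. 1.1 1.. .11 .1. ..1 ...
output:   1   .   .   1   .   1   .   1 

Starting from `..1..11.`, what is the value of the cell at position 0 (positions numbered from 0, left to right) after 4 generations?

generation 1: 1.11....
generation 2: ....111.
generation 3: 111..1..
generation 4: 11.1.11.
position 0 holds 1

1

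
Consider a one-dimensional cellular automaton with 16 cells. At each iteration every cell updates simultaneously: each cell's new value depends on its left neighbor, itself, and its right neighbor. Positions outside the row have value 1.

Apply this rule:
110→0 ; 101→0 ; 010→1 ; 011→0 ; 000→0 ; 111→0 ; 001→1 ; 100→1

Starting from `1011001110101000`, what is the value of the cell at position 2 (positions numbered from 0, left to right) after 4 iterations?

iteration 1: 0000110000101101
iteration 2: 1001001001100000
iteration 3: 0111111110010001
iteration 4: 0000000001111010
position 2 holds 0

0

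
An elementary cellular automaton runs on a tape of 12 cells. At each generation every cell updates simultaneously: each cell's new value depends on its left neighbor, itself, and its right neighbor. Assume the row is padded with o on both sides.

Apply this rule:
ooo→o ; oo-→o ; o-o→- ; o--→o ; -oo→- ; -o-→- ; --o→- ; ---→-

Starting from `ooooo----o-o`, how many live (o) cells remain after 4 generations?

oooooo------
ooooooo-----
oooooooo----
ooooooooo---
count of o: 9

9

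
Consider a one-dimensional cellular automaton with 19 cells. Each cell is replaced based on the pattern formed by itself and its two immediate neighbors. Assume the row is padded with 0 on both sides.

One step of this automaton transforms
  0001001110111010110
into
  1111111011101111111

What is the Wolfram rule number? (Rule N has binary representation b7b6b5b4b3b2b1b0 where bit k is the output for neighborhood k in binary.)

127

position 7: 111 → 0  (bit 7 = 0)
position 8: 110 → 1  (bit 6 = 1)
position 9: 101 → 1  (bit 5 = 1)
position 4: 100 → 1  (bit 4 = 1)
position 6: 011 → 1  (bit 3 = 1)
position 3: 010 → 1  (bit 2 = 1)
position 2: 001 → 1  (bit 1 = 1)
position 0: 000 → 1  (bit 0 = 1)
bits b7..b0 = 01111111 = 127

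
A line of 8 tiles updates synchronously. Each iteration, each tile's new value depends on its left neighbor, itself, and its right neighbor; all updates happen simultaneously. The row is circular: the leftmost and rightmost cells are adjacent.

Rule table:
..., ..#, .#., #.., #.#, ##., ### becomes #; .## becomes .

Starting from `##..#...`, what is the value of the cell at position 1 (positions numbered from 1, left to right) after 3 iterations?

iteration 1: .#######
iteration 2: #.######
iteration 3: ##.#####
position 1 holds #

#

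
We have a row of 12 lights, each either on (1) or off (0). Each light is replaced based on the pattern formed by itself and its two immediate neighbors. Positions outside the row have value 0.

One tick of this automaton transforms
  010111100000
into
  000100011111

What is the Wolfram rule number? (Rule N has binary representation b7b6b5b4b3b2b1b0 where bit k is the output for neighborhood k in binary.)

position 4: 111 → 0  (bit 7 = 0)
position 6: 110 → 0  (bit 6 = 0)
position 2: 101 → 0  (bit 5 = 0)
position 7: 100 → 1  (bit 4 = 1)
position 3: 011 → 1  (bit 3 = 1)
position 1: 010 → 0  (bit 2 = 0)
position 0: 001 → 0  (bit 1 = 0)
position 8: 000 → 1  (bit 0 = 1)
bits b7..b0 = 00011001 = 25

25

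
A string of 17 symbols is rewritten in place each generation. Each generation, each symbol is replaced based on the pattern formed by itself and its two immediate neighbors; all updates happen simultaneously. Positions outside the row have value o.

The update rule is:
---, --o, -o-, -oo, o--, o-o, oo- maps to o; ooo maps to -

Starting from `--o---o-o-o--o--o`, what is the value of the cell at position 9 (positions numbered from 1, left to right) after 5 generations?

generation 1: ooooooooooooooooo
generation 2: -----------------
generation 3: ooooooooooooooooo  (repeats generation 1; period 2)
generation 5: ooooooooooooooooo
position 9 holds o

o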